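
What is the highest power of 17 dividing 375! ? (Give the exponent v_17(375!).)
v_17(375!) = 23

Legendre's formula: v_p(n!) = Σ_{k ≥ 1} ⌊n / p^k⌋. For p = 17, n = 375, the terms are:
  ⌊375/17^1⌋ = ⌊375/17⌋ = 22
  ⌊375/17^2⌋ = ⌊375/289⌋ = 1
(the next term ⌊375/17^3⌋ = 0, terminating the sum). Summing: v_17(375!) = 22 + 1 = 23.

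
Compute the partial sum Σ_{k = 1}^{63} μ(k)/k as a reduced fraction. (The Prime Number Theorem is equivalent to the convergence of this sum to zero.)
Σ μ(k)/k = 1874648830674470878723/117288381359406970983270

Values of μ(k) for 1 ≤ k ≤ 63: μ(1) = 1, μ(2) = -1, μ(3) = -1, μ(5) = -1, μ(6) = 1, μ(7) = -1, μ(10) = 1, μ(11) = -1, μ(13) = -1, μ(14) = 1, μ(15) = 1, μ(17) = -1, μ(19) = -1, μ(21) = 1, μ(22) = 1, μ(23) = -1, μ(26) = 1, μ(29) = -1, μ(30) = -1, μ(31) = -1, μ(33) = 1, μ(34) = 1, μ(35) = 1, μ(37) = -1, μ(38) = 1, μ(39) = 1, μ(41) = -1, μ(42) = -1, μ(43) = -1, μ(46) = 1, μ(47) = -1, μ(51) = 1, μ(53) = -1, μ(55) = 1, μ(57) = 1, μ(58) = 1, μ(59) = -1, μ(61) = -1, μ(62) = 1, with μ = 0 on non-squarefree integers. Summing μ(k)/k for k where μ(k) ≠ 0 gives 1874648830674470878723/117288381359406970983270 ≈ 0.0160. (PNT ⟺ this sum → 0 as n → ∞.)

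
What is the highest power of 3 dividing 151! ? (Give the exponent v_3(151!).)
v_3(151!) = 72

Legendre's formula: v_p(n!) = Σ_{k ≥ 1} ⌊n / p^k⌋. For p = 3, n = 151, the terms are:
  ⌊151/3^1⌋ = ⌊151/3⌋ = 50
  ⌊151/3^2⌋ = ⌊151/9⌋ = 16
  ⌊151/3^3⌋ = ⌊151/27⌋ = 5
  ⌊151/3^4⌋ = ⌊151/81⌋ = 1
(the next term ⌊151/3^5⌋ = 0, terminating the sum). Summing: v_3(151!) = 50 + 16 + 5 + 1 = 72.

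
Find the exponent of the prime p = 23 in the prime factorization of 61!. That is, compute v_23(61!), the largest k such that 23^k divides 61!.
v_23(61!) = 2

Legendre's formula: v_p(n!) = Σ_{k ≥ 1} ⌊n / p^k⌋. For p = 23, n = 61, the terms are:
  ⌊61/23^1⌋ = ⌊61/23⌋ = 2
(the next term ⌊61/23^2⌋ = 0, terminating the sum). Summing: v_23(61!) = 2 = 2.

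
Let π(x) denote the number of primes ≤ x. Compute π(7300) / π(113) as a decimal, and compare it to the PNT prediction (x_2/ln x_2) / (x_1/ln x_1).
π(7300)/π(113) = 930/30 ≈ 31.0000;  PNT prediction ≈ 34.3312.

π(113) = 30 and π(7300) = 930, so π(7300)/π(113) ≈ 31.0000. The PNT-predicted ratio is (7300/ln(7300)) / (113/ln(113)) ≈ 34.3312. The two agree to within a few percent, as expected.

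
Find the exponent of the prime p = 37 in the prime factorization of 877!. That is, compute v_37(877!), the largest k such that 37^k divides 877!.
v_37(877!) = 23

Legendre's formula: v_p(n!) = Σ_{k ≥ 1} ⌊n / p^k⌋. For p = 37, n = 877, the terms are:
  ⌊877/37^1⌋ = ⌊877/37⌋ = 23
(the next term ⌊877/37^2⌋ = 0, terminating the sum). Summing: v_37(877!) = 23 = 23.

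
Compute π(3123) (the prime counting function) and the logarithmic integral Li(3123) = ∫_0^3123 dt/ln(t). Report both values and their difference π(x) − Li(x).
π(3123) = 445;  Li(3123) ≈ 458.08;  π(x) − Li(x) ≈ -13.08.

Direct count of primes ≤ 3123 gives π(3123) = 445. Numerical evaluation of the logarithmic integral gives Li(3123) ≈ 458.08. The difference π(x) − Li(x) ≈ -13.08 is typically negative for small/moderate x (Li(x) overestimates), though Littlewood's theorem shows this sign changes infinitely often.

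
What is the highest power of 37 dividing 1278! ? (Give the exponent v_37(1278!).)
v_37(1278!) = 34

Legendre's formula: v_p(n!) = Σ_{k ≥ 1} ⌊n / p^k⌋. For p = 37, n = 1278, the terms are:
  ⌊1278/37^1⌋ = ⌊1278/37⌋ = 34
(the next term ⌊1278/37^2⌋ = 0, terminating the sum). Summing: v_37(1278!) = 34 = 34.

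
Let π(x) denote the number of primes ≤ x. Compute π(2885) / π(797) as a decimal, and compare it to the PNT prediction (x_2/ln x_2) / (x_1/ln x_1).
π(2885)/π(797) = 417/139 ≈ 3.0000;  PNT prediction ≈ 3.0354.

π(797) = 139 and π(2885) = 417, so π(2885)/π(797) ≈ 3.0000. The PNT-predicted ratio is (2885/ln(2885)) / (797/ln(797)) ≈ 3.0354. The two agree to within a few percent, as expected.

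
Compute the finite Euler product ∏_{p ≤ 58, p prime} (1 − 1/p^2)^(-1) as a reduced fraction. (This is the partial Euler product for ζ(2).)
∏ = 35034630647548196605993834769/21373637931227167970033664000

The primes p ≤ 58 are [2, 3, 5, 7, 11, 13, 17, 19, 23, 29, 31, 37, 41, 43, 47, 53]. For each prime, (1 − 1/p^2)^(-1) = p^2 / (p^2 − 1). The product is (1 − 1/2^2)^(-1), (1 − 1/3^2)^(-1), (1 − 1/5^2)^(-1), (1 − 1/7^2)^(-1), (1 − 1/11^2)^(-1), (1 − 1/13^2)^(-1), (1 − 1/17^2)^(-1), (1 − 1/19^2)^(-1), (1 − 1/23^2)^(-1), (1 − 1/29^2)^(-1), (1 − 1/31^2)^(-1), (1 − 1/37^2)^(-1), (1 − 1/41^2)^(-1), (1 − 1/43^2)^(-1), (1 − 1/47^2)^(-1), (1 − 1/53^2)^(-1) = ∏ p^2 / (p^2 − 1) = 35034630647548196605993834769/21373637931227167970033664000.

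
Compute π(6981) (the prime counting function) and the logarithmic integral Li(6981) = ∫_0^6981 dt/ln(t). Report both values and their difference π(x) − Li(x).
π(6981) = 897;  Li(6981) ≈ 912.18;  π(x) − Li(x) ≈ -15.18.

Direct count of primes ≤ 6981 gives π(6981) = 897. Numerical evaluation of the logarithmic integral gives Li(6981) ≈ 912.18. The difference π(x) − Li(x) ≈ -15.18 is typically negative for small/moderate x (Li(x) overestimates), though Littlewood's theorem shows this sign changes infinitely often.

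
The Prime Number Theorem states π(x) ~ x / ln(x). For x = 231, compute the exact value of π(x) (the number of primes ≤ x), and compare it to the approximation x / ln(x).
π(231) = 50;  x/ln(x) ≈ 42.44;  relative error ≈ 15.11%.

Directly count primes up to 231: π(231) = 50. The PNT approximation gives 231/ln(231) ≈ 231/5.44242 ≈ 42.44. Relative error (π(x) − x/ln(x)) / π(x) ≈ 15.11%; the approximation is known to undercount slightly (Li(x) is a better estimate).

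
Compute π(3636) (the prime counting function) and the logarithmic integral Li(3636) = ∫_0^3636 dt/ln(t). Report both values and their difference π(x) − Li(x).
π(3636) = 508;  Li(3636) ≈ 521.23;  π(x) − Li(x) ≈ -13.23.

Direct count of primes ≤ 3636 gives π(3636) = 508. Numerical evaluation of the logarithmic integral gives Li(3636) ≈ 521.23. The difference π(x) − Li(x) ≈ -13.23 is typically negative for small/moderate x (Li(x) overestimates), though Littlewood's theorem shows this sign changes infinitely often.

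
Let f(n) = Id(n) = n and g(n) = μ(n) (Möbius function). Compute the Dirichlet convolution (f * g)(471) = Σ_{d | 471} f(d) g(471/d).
(Id * μ)(471) = 312

Divisors of 471: [1, 3, 157, 471]. For each d | 471:
  d = 1: Id(1) · μ(471/1) = 1 · 1 = 1
  d = 3: Id(3) · μ(471/3) = 3 · -1 = -3
  d = 157: Id(157) · μ(471/157) = 157 · -1 = -157
  d = 471: Id(471) · μ(471/471) = 471 · 1 = 471
Summing: (Id * μ)(471) = 1 + -3 + -157 + 471 = 312.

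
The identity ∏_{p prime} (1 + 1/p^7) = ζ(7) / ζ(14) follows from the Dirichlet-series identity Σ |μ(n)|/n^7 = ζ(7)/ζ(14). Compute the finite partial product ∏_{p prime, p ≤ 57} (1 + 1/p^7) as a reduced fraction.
∏ = 309952223984670960543603211891856695601672510675385627534277668624533812457091991127236052954668734671204274242309849088/307404601692723276790274585782287621574695329443342398483341336503340384695750533342769593387518417543812906517214978125

The primes p ≤ 57 are [2, 3, 5, 7, 11, 13, 17, 19, 23, 29, 31, 37, 41, 43, 47, 53]. For each, (1 + 1/p^7) = (p^7 + 1)/p^7. Multiplying these fractions over p ∈ [2, 3, 5, 7, 11, 13, 17, 19, 23, 29, 31, 37, 41, 43, 47, 53] gives 309952223984670960543603211891856695601672510675385627534277668624533812457091991127236052954668734671204274242309849088/307404601692723276790274585782287621574695329443342398483341336503340384695750533342769593387518417543812906517214978125. (In the limit P → ∞ this tends to ζ(7)/ζ(14).)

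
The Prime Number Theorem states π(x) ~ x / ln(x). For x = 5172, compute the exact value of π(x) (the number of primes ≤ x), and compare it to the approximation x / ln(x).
π(5172) = 689;  x/ln(x) ≈ 604.84;  relative error ≈ 12.21%.

Directly count primes up to 5172: π(5172) = 689. The PNT approximation gives 5172/ln(5172) ≈ 5172/8.55101 ≈ 604.84. Relative error (π(x) − x/ln(x)) / π(x) ≈ 12.21%; the approximation is known to undercount slightly (Li(x) is a better estimate).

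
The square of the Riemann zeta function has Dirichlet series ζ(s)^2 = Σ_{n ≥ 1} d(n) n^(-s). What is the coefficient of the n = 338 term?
d(338) = 6

ζ(s)^2 = (Σ 1/m^s)(Σ 1/k^s). The coefficient of 1/n^s in the product is the number of ordered pairs (m, k) with mk = n, which equals d(n). For n = 338, divisors are [1, 2, 13, 26, 169, 338], so d(338) = 6.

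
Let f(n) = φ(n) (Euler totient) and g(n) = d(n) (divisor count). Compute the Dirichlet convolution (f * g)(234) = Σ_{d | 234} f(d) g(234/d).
(φ * d)(234) = 546

Divisors of 234: [1, 2, 3, 6, 9, 13, 18, 26, 39, 78, 117, 234]. For each d | 234:
  d = 1: φ(1) · d(234/1) = 1 · 12 = 12
  d = 2: φ(2) · d(234/2) = 1 · 6 = 6
  d = 3: φ(3) · d(234/3) = 2 · 8 = 16
  d = 6: φ(6) · d(234/6) = 2 · 4 = 8
  d = 9: φ(9) · d(234/9) = 6 · 4 = 24
  d = 13: φ(13) · d(234/13) = 12 · 6 = 72
  d = 18: φ(18) · d(234/18) = 6 · 2 = 12
  d = 26: φ(26) · d(234/26) = 12 · 3 = 36
  d = 39: φ(39) · d(234/39) = 24 · 4 = 96
  d = 78: φ(78) · d(234/78) = 24 · 2 = 48
  d = 117: φ(117) · d(234/117) = 72 · 2 = 144
  d = 234: φ(234) · d(234/234) = 72 · 1 = 72
Summing: (φ * d)(234) = 12 + 6 + 16 + 8 + 24 + 72 + 12 + 36 + 96 + 48 + 144 + 72 = 546.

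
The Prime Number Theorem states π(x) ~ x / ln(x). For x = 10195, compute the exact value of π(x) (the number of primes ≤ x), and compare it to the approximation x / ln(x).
π(10195) = 1252;  x/ln(x) ≈ 1104.59;  relative error ≈ 11.77%.

Directly count primes up to 10195: π(10195) = 1252. The PNT approximation gives 10195/ln(10195) ≈ 10195/9.22965 ≈ 1104.59. Relative error (π(x) − x/ln(x)) / π(x) ≈ 11.77%; the approximation is known to undercount slightly (Li(x) is a better estimate).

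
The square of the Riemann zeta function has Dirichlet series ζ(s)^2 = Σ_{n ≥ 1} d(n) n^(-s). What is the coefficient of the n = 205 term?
d(205) = 4

ζ(s)^2 = (Σ 1/m^s)(Σ 1/k^s). The coefficient of 1/n^s in the product is the number of ordered pairs (m, k) with mk = n, which equals d(n). For n = 205, divisors are [1, 5, 41, 205], so d(205) = 4.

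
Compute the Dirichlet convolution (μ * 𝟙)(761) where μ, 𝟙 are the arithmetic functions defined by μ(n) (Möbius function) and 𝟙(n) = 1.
(μ * 𝟙)(761) = 0

Divisors of 761: [1, 761]. For each d | 761:
  d = 1: μ(1) · 𝟙(761/1) = 1 · 1 = 1
  d = 761: μ(761) · 𝟙(761/761) = -1 · 1 = -1
Summing: (μ * 𝟙)(761) = 1 + -1 = 0.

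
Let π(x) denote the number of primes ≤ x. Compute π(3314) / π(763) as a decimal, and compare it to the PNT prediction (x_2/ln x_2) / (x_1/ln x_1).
π(3314)/π(763) = 466/135 ≈ 3.4519;  PNT prediction ≈ 3.5564.

π(763) = 135 and π(3314) = 466, so π(3314)/π(763) ≈ 3.4519. The PNT-predicted ratio is (3314/ln(3314)) / (763/ln(763)) ≈ 3.5564. The two agree to within a few percent, as expected.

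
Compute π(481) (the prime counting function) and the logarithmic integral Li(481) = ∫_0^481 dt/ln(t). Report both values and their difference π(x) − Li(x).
π(481) = 92;  Li(481) ≈ 98.73;  π(x) − Li(x) ≈ -6.73.

Direct count of primes ≤ 481 gives π(481) = 92. Numerical evaluation of the logarithmic integral gives Li(481) ≈ 98.73. The difference π(x) − Li(x) ≈ -6.73 is typically negative for small/moderate x (Li(x) overestimates), though Littlewood's theorem shows this sign changes infinitely often.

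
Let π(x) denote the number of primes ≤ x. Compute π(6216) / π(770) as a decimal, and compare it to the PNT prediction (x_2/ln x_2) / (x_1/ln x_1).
π(6216)/π(770) = 808/136 ≈ 5.9412;  PNT prediction ≈ 6.1426.

π(770) = 136 and π(6216) = 808, so π(6216)/π(770) ≈ 5.9412. The PNT-predicted ratio is (6216/ln(6216)) / (770/ln(770)) ≈ 6.1426. The two agree to within a few percent, as expected.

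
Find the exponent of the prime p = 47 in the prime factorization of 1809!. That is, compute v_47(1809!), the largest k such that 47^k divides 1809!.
v_47(1809!) = 38

Legendre's formula: v_p(n!) = Σ_{k ≥ 1} ⌊n / p^k⌋. For p = 47, n = 1809, the terms are:
  ⌊1809/47^1⌋ = ⌊1809/47⌋ = 38
(the next term ⌊1809/47^2⌋ = 0, terminating the sum). Summing: v_47(1809!) = 38 = 38.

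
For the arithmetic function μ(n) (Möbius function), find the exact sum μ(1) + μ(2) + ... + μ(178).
Σ_{n ≤ 178} μ(n) = -2

Compute μ(n) for each 1 ≤ n ≤ 178: μ(1) = 1, μ(2) = -1, μ(3) = -1, μ(4) = 0, μ(5) = -1, μ(6) = 1, μ(7) = -1, μ(8) = 0, μ(9) = 0, μ(10) = 1, μ(11) = -1, μ(12) = 0, μ(13) = -1, μ(14) = 1, μ(15) = 1, μ(16) = 0, μ(17) = -1, μ(18) = 0, μ(19) = -1, μ(20) = 0, μ(21) = 1, μ(22) = 1, μ(23) = -1, μ(24) = 0, μ(25) = 0, μ(26) = 1, μ(27) = 0, μ(28) = 0, μ(29) = -1, μ(30) = -1, μ(31) = -1, μ(32) = 0, μ(33) = 1, μ(34) = 1, μ(35) = 1, μ(36) = 0, μ(37) = -1, μ(38) = 1, μ(39) = 1, μ(40) = 0, μ(41) = -1, μ(42) = -1, μ(43) = -1, μ(44) = 0, μ(45) = 0, μ(46) = 1, μ(47) = -1, μ(48) = 0, μ(49) = 0, μ(50) = 0, μ(51) = 1, μ(52) = 0, μ(53) = -1, μ(54) = 0, μ(55) = 1, μ(56) = 0, μ(57) = 1, μ(58) = 1, μ(59) = -1, μ(60) = 0, μ(61) = -1, μ(62) = 1, μ(63) = 0, μ(64) = 0, μ(65) = 1, μ(66) = -1, μ(67) = -1, μ(68) = 0, μ(69) = 1, μ(70) = -1, μ(71) = -1, μ(72) = 0, μ(73) = -1, μ(74) = 1, μ(75) = 0, μ(76) = 0, μ(77) = 1, μ(78) = -1, μ(79) = -1, μ(80) = 0, μ(81) = 0, μ(82) = 1, μ(83) = -1, μ(84) = 0, μ(85) = 1, μ(86) = 1, μ(87) = 1, μ(88) = 0, μ(89) = -1, μ(90) = 0, μ(91) = 1, μ(92) = 0, μ(93) = 1, μ(94) = 1, μ(95) = 1, μ(96) = 0, μ(97) = -1, μ(98) = 0, μ(99) = 0, μ(100) = 0, μ(101) = -1, μ(102) = -1, μ(103) = -1, μ(104) = 0, μ(105) = -1, μ(106) = 1, μ(107) = -1, μ(108) = 0, μ(109) = -1, μ(110) = -1, μ(111) = 1, μ(112) = 0, μ(113) = -1, μ(114) = -1, μ(115) = 1, μ(116) = 0, μ(117) = 0, μ(118) = 1, μ(119) = 1, μ(120) = 0, μ(121) = 0, μ(122) = 1, μ(123) = 1, μ(124) = 0, μ(125) = 0, μ(126) = 0, μ(127) = -1, μ(128) = 0, μ(129) = 1, μ(130) = -1, μ(131) = -1, μ(132) = 0, μ(133) = 1, μ(134) = 1, μ(135) = 0, μ(136) = 0, μ(137) = -1, μ(138) = -1, μ(139) = -1, μ(140) = 0, μ(141) = 1, μ(142) = 1, μ(143) = 1, μ(144) = 0, μ(145) = 1, μ(146) = 1, μ(147) = 0, μ(148) = 0, μ(149) = -1, μ(150) = 0, μ(151) = -1, μ(152) = 0, μ(153) = 0, μ(154) = -1, μ(155) = 1, μ(156) = 0, μ(157) = -1, μ(158) = 1, μ(159) = 1, μ(160) = 0, μ(161) = 1, μ(162) = 0, μ(163) = -1, μ(164) = 0, μ(165) = -1, μ(166) = 1, μ(167) = -1, μ(168) = 0, μ(169) = 0, μ(170) = -1, μ(171) = 0, μ(172) = 0, μ(173) = -1, μ(174) = -1, μ(175) = 0, μ(176) = 0, μ(177) = 1, μ(178) = 1. Summing all 178 values: -2. (Mertens function M(x) = Σ_{n ≤ x} μ(n); on average M(x) should be small (PNT ⟺ M(x) = o(x)).)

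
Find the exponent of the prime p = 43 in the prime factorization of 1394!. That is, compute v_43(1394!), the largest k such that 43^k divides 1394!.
v_43(1394!) = 32

Legendre's formula: v_p(n!) = Σ_{k ≥ 1} ⌊n / p^k⌋. For p = 43, n = 1394, the terms are:
  ⌊1394/43^1⌋ = ⌊1394/43⌋ = 32
(the next term ⌊1394/43^2⌋ = 0, terminating the sum). Summing: v_43(1394!) = 32 = 32.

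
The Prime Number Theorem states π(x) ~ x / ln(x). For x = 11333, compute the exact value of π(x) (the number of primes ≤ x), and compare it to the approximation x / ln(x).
π(11333) = 1370;  x/ln(x) ≈ 1213.97;  relative error ≈ 11.39%.

Directly count primes up to 11333: π(11333) = 1370. The PNT approximation gives 11333/ln(11333) ≈ 11333/9.33547 ≈ 1213.97. Relative error (π(x) − x/ln(x)) / π(x) ≈ 11.39%; the approximation is known to undercount slightly (Li(x) is a better estimate).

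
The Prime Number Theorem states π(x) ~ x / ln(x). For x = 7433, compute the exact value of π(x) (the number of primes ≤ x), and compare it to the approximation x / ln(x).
π(7433) = 942;  x/ln(x) ≈ 833.89;  relative error ≈ 11.48%.

Directly count primes up to 7433: π(7433) = 942. The PNT approximation gives 7433/ln(7433) ≈ 7433/8.91368 ≈ 833.89. Relative error (π(x) − x/ln(x)) / π(x) ≈ 11.48%; the approximation is known to undercount slightly (Li(x) is a better estimate).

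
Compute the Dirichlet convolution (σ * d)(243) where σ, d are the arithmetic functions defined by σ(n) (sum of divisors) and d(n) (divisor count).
(σ * d)(243) = 804

Divisors of 243: [1, 3, 9, 27, 81, 243]. For each d | 243:
  d = 1: σ(1) · d(243/1) = 1 · 6 = 6
  d = 3: σ(3) · d(243/3) = 4 · 5 = 20
  d = 9: σ(9) · d(243/9) = 13 · 4 = 52
  d = 27: σ(27) · d(243/27) = 40 · 3 = 120
  d = 81: σ(81) · d(243/81) = 121 · 2 = 242
  d = 243: σ(243) · d(243/243) = 364 · 1 = 364
Summing: (σ * d)(243) = 6 + 20 + 52 + 120 + 242 + 364 = 804.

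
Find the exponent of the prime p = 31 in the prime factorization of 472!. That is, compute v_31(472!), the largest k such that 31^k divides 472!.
v_31(472!) = 15

Legendre's formula: v_p(n!) = Σ_{k ≥ 1} ⌊n / p^k⌋. For p = 31, n = 472, the terms are:
  ⌊472/31^1⌋ = ⌊472/31⌋ = 15
(the next term ⌊472/31^2⌋ = 0, terminating the sum). Summing: v_31(472!) = 15 = 15.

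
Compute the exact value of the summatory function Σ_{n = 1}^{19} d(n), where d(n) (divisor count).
Σ_{n ≤ 19} d(n) = 60

Compute d(n) for each 1 ≤ n ≤ 19: d(1) = 1, d(2) = 2, d(3) = 2, d(4) = 3, d(5) = 2, d(6) = 4, d(7) = 2, d(8) = 4, d(9) = 3, d(10) = 4, d(11) = 2, d(12) = 6, d(13) = 2, d(14) = 4, d(15) = 4, d(16) = 5, d(17) = 2, d(18) = 6, d(19) = 2. Summing all 19 values: 60. (Dirichlet's divisor formula: Σ_{n ≤ x} d(n) = x ln(x) + (2γ − 1) x + O(√x). For x = 19, the asymptotic estimate is ≈ 58.88.)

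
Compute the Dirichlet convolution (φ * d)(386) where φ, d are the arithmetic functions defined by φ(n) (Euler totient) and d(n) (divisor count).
(φ * d)(386) = 582

Divisors of 386: [1, 2, 193, 386]. For each d | 386:
  d = 1: φ(1) · d(386/1) = 1 · 4 = 4
  d = 2: φ(2) · d(386/2) = 1 · 2 = 2
  d = 193: φ(193) · d(386/193) = 192 · 2 = 384
  d = 386: φ(386) · d(386/386) = 192 · 1 = 192
Summing: (φ * d)(386) = 4 + 2 + 384 + 192 = 582.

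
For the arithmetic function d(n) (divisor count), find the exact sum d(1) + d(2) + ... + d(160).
Σ_{n ≤ 160} d(n) = 842

Compute d(n) for each 1 ≤ n ≤ 160: d(1) = 1, d(2) = 2, d(3) = 2, d(4) = 3, d(5) = 2, d(6) = 4, d(7) = 2, d(8) = 4, d(9) = 3, d(10) = 4, d(11) = 2, d(12) = 6, d(13) = 2, d(14) = 4, d(15) = 4, d(16) = 5, d(17) = 2, d(18) = 6, d(19) = 2, d(20) = 6, d(21) = 4, d(22) = 4, d(23) = 2, d(24) = 8, d(25) = 3, d(26) = 4, d(27) = 4, d(28) = 6, d(29) = 2, d(30) = 8, d(31) = 2, d(32) = 6, d(33) = 4, d(34) = 4, d(35) = 4, d(36) = 9, d(37) = 2, d(38) = 4, d(39) = 4, d(40) = 8, d(41) = 2, d(42) = 8, d(43) = 2, d(44) = 6, d(45) = 6, d(46) = 4, d(47) = 2, d(48) = 10, d(49) = 3, d(50) = 6, d(51) = 4, d(52) = 6, d(53) = 2, d(54) = 8, d(55) = 4, d(56) = 8, d(57) = 4, d(58) = 4, d(59) = 2, d(60) = 12, d(61) = 2, d(62) = 4, d(63) = 6, d(64) = 7, d(65) = 4, d(66) = 8, d(67) = 2, d(68) = 6, d(69) = 4, d(70) = 8, d(71) = 2, d(72) = 12, d(73) = 2, d(74) = 4, d(75) = 6, d(76) = 6, d(77) = 4, d(78) = 8, d(79) = 2, d(80) = 10, d(81) = 5, d(82) = 4, d(83) = 2, d(84) = 12, d(85) = 4, d(86) = 4, d(87) = 4, d(88) = 8, d(89) = 2, d(90) = 12, d(91) = 4, d(92) = 6, d(93) = 4, d(94) = 4, d(95) = 4, d(96) = 12, d(97) = 2, d(98) = 6, d(99) = 6, d(100) = 9, d(101) = 2, d(102) = 8, d(103) = 2, d(104) = 8, d(105) = 8, d(106) = 4, d(107) = 2, d(108) = 12, d(109) = 2, d(110) = 8, d(111) = 4, d(112) = 10, d(113) = 2, d(114) = 8, d(115) = 4, d(116) = 6, d(117) = 6, d(118) = 4, d(119) = 4, d(120) = 16, d(121) = 3, d(122) = 4, d(123) = 4, d(124) = 6, d(125) = 4, d(126) = 12, d(127) = 2, d(128) = 8, d(129) = 4, d(130) = 8, d(131) = 2, d(132) = 12, d(133) = 4, d(134) = 4, d(135) = 8, d(136) = 8, d(137) = 2, d(138) = 8, d(139) = 2, d(140) = 12, d(141) = 4, d(142) = 4, d(143) = 4, d(144) = 15, d(145) = 4, d(146) = 4, d(147) = 6, d(148) = 6, d(149) = 2, d(150) = 12, d(151) = 2, d(152) = 8, d(153) = 6, d(154) = 8, d(155) = 4, d(156) = 12, d(157) = 2, d(158) = 4, d(159) = 4, d(160) = 12. Summing all 160 values: 842. (Dirichlet's divisor formula: Σ_{n ≤ x} d(n) = x ln(x) + (2γ − 1) x + O(√x). For x = 160, the asymptotic estimate is ≈ 836.74.)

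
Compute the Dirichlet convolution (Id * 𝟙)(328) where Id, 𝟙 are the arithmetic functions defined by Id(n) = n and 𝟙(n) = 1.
(Id * 𝟙)(328) = 630

Divisors of 328: [1, 2, 4, 8, 41, 82, 164, 328]. For each d | 328:
  d = 1: Id(1) · 𝟙(328/1) = 1 · 1 = 1
  d = 2: Id(2) · 𝟙(328/2) = 2 · 1 = 2
  d = 4: Id(4) · 𝟙(328/4) = 4 · 1 = 4
  d = 8: Id(8) · 𝟙(328/8) = 8 · 1 = 8
  d = 41: Id(41) · 𝟙(328/41) = 41 · 1 = 41
  d = 82: Id(82) · 𝟙(328/82) = 82 · 1 = 82
  d = 164: Id(164) · 𝟙(328/164) = 164 · 1 = 164
  d = 328: Id(328) · 𝟙(328/328) = 328 · 1 = 328
Summing: (Id * 𝟙)(328) = 1 + 2 + 4 + 8 + 41 + 82 + 164 + 328 = 630.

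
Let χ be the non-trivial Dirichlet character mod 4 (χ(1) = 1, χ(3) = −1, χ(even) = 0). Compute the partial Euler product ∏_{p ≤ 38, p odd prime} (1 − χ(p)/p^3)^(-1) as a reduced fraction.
∏ = 23039676015771696171729025/23777920687809392849977344

The odd primes p ≤ 38 are [3, 5, 7, 11, 13, 17, 19, 23, 29, 31, 37]. For each, χ(p) = 1 if p ≡ 1 mod 4, χ(p) = −1 if p ≡ 3 mod 4. Taking (1 − χ(p)/p^3)^(-1) = p^3/(p^3 − χ(p)): (1 − (-1)/3^3)^(-1) · (1 − (1)/5^3)^(-1) · (1 − (-1)/7^3)^(-1) · (1 − (-1)/11^3)^(-1) · (1 − (1)/13^3)^(-1) · (1 − (1)/17^3)^(-1) · (1 − (-1)/19^3)^(-1) · (1 − (-1)/23^3)^(-1) · (1 − (1)/29^3)^(-1) · (1 − (-1)/31^3)^(-1) · (1 − (1)/37^3)^(-1) = 23039676015771696171729025/23777920687809392849977344.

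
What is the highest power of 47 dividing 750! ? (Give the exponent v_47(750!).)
v_47(750!) = 15

Legendre's formula: v_p(n!) = Σ_{k ≥ 1} ⌊n / p^k⌋. For p = 47, n = 750, the terms are:
  ⌊750/47^1⌋ = ⌊750/47⌋ = 15
(the next term ⌊750/47^2⌋ = 0, terminating the sum). Summing: v_47(750!) = 15 = 15.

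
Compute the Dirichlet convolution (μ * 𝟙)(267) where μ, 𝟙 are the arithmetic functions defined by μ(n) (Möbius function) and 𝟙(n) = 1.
(μ * 𝟙)(267) = 0

Divisors of 267: [1, 3, 89, 267]. For each d | 267:
  d = 1: μ(1) · 𝟙(267/1) = 1 · 1 = 1
  d = 3: μ(3) · 𝟙(267/3) = -1 · 1 = -1
  d = 89: μ(89) · 𝟙(267/89) = -1 · 1 = -1
  d = 267: μ(267) · 𝟙(267/267) = 1 · 1 = 1
Summing: (μ * 𝟙)(267) = 1 + -1 + -1 + 1 = 0.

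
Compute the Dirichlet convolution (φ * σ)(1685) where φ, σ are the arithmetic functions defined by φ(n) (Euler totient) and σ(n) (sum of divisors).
(φ * σ)(1685) = 6740

Divisors of 1685: [1, 5, 337, 1685]. For each d | 1685:
  d = 1: φ(1) · σ(1685/1) = 1 · 2028 = 2028
  d = 5: φ(5) · σ(1685/5) = 4 · 338 = 1352
  d = 337: φ(337) · σ(1685/337) = 336 · 6 = 2016
  d = 1685: φ(1685) · σ(1685/1685) = 1344 · 1 = 1344
Summing: (φ * σ)(1685) = 2028 + 1352 + 2016 + 1344 = 6740.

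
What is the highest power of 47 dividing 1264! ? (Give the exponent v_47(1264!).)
v_47(1264!) = 26

Legendre's formula: v_p(n!) = Σ_{k ≥ 1} ⌊n / p^k⌋. For p = 47, n = 1264, the terms are:
  ⌊1264/47^1⌋ = ⌊1264/47⌋ = 26
(the next term ⌊1264/47^2⌋ = 0, terminating the sum). Summing: v_47(1264!) = 26 = 26.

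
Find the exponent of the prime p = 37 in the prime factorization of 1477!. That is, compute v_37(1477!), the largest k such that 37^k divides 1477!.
v_37(1477!) = 40

Legendre's formula: v_p(n!) = Σ_{k ≥ 1} ⌊n / p^k⌋. For p = 37, n = 1477, the terms are:
  ⌊1477/37^1⌋ = ⌊1477/37⌋ = 39
  ⌊1477/37^2⌋ = ⌊1477/1369⌋ = 1
(the next term ⌊1477/37^3⌋ = 0, terminating the sum). Summing: v_37(1477!) = 39 + 1 = 40.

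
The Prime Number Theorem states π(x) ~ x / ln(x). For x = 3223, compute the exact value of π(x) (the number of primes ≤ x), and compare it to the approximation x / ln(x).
π(3223) = 456;  x/ln(x) ≈ 398.98;  relative error ≈ 12.50%.

Directly count primes up to 3223: π(3223) = 456. The PNT approximation gives 3223/ln(3223) ≈ 3223/8.07807 ≈ 398.98. Relative error (π(x) − x/ln(x)) / π(x) ≈ 12.50%; the approximation is known to undercount slightly (Li(x) is a better estimate).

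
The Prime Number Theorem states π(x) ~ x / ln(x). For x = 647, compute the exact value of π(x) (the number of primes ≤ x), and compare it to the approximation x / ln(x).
π(647) = 118;  x/ln(x) ≈ 99.96;  relative error ≈ 15.28%.

Directly count primes up to 647: π(647) = 118. The PNT approximation gives 647/ln(647) ≈ 647/6.47235 ≈ 99.96. Relative error (π(x) − x/ln(x)) / π(x) ≈ 15.28%; the approximation is known to undercount slightly (Li(x) is a better estimate).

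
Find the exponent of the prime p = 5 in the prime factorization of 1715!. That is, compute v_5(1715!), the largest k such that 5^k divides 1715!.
v_5(1715!) = 426

Legendre's formula: v_p(n!) = Σ_{k ≥ 1} ⌊n / p^k⌋. For p = 5, n = 1715, the terms are:
  ⌊1715/5^1⌋ = ⌊1715/5⌋ = 343
  ⌊1715/5^2⌋ = ⌊1715/25⌋ = 68
  ⌊1715/5^3⌋ = ⌊1715/125⌋ = 13
  ⌊1715/5^4⌋ = ⌊1715/625⌋ = 2
(the next term ⌊1715/5^5⌋ = 0, terminating the sum). Summing: v_5(1715!) = 343 + 68 + 13 + 2 = 426.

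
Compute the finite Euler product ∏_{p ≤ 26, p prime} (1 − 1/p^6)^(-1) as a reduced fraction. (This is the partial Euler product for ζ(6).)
∏ = 7921457489978054880231124911875/7786417203783354362865572118528

The primes p ≤ 26 are [2, 3, 5, 7, 11, 13, 17, 19, 23]. For each prime, (1 − 1/p^6)^(-1) = p^6 / (p^6 − 1). The product is (1 − 1/2^6)^(-1), (1 − 1/3^6)^(-1), (1 − 1/5^6)^(-1), (1 − 1/7^6)^(-1), (1 − 1/11^6)^(-1), (1 − 1/13^6)^(-1), (1 − 1/17^6)^(-1), (1 − 1/19^6)^(-1), (1 − 1/23^6)^(-1) = ∏ p^6 / (p^6 − 1) = 7921457489978054880231124911875/7786417203783354362865572118528.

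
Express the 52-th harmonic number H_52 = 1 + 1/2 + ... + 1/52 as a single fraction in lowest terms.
H_52 = 14063600165435720745359/3099044504245996706400

Direct summation: H_52 = 1 + 1/2 + ... + 1/52. The least common denominator is lcm(1, ..., 52) = 3099044504245996706400; over this denominator the numerator is 3099044504245996706400 + 1549522252122998353200 + 1033014834748665568800 + 774761126061499176600 + 619808900849199341280 + 516507417374332784400 + 442720643463713815200 + 387380563030749588300 + 344338278249555189600 + 309904450424599670640 + 281731318567817882400 + 258253708687166392200 + 238388038788153592800 + 221360321731856907600 + 206602966949733113760 + 193690281515374794150 + 182296735543882159200 + 172169139124777594800 + 163107605486631405600 + 154952225212299835320 + 147573547821237938400 + 140865659283908941200 + 134741065401999856800 + 129126854343583196100 + 123961780169839868256 + 119194019394076796400 + 114779426083185063200 + 110680160865928453800 + 106863603594689541600 + 103301483474866556880 + 99969177556322474400 + 96845140757687397075 + 93910439522605960800 + 91148367771941079600 + 88544128692742763040 + 86084569562388797400 + 83757959574216127200 + 81553802743315702800 + 79462679596051197600 + 77476112606149917660 + 75586451323073090400 + 73786773910618969200 + 72070802424325504800 + 70432829641954470600 + 68867655649911037920 + 67370532700999928400 + 65937117111616951200 + 64563427171791598050 + 63245806209101973600 + 61980890084919934128 + 60765578514627386400 + 59597009697038398200 = 14063600165435720745359, so H_52 = 14063600165435720745359/3099044504245996706400 (already in lowest terms) ≈ 4.53804. (The PNT-adjacent estimate ln(52) + γ ≈ 4.52846 matches within O(1/n).)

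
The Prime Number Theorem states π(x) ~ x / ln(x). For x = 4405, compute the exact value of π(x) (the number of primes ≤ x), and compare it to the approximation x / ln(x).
π(4405) = 599;  x/ln(x) ≈ 525.00;  relative error ≈ 12.35%.

Directly count primes up to 4405: π(4405) = 599. The PNT approximation gives 4405/ln(4405) ≈ 4405/8.39050 ≈ 525.00. Relative error (π(x) − x/ln(x)) / π(x) ≈ 12.35%; the approximation is known to undercount slightly (Li(x) is a better estimate).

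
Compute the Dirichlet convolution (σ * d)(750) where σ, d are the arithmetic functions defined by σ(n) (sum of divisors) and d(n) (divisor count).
(σ * d)(750) = 7200

Divisors of 750: [1, 2, 3, 5, 6, 10, 15, 25, 30, 50, 75, 125, 150, 250, 375, 750]. For each d | 750:
  d = 1: σ(1) · d(750/1) = 1 · 16 = 16
  d = 2: σ(2) · d(750/2) = 3 · 8 = 24
  d = 3: σ(3) · d(750/3) = 4 · 8 = 32
  d = 5: σ(5) · d(750/5) = 6 · 12 = 72
  d = 6: σ(6) · d(750/6) = 12 · 4 = 48
  d = 10: σ(10) · d(750/10) = 18 · 6 = 108
  d = 15: σ(15) · d(750/15) = 24 · 6 = 144
  d = 25: σ(25) · d(750/25) = 31 · 8 = 248
  d = 30: σ(30) · d(750/30) = 72 · 3 = 216
  d = 50: σ(50) · d(750/50) = 93 · 4 = 372
  d = 75: σ(75) · d(750/75) = 124 · 4 = 496
  d = 125: σ(125) · d(750/125) = 156 · 4 = 624
  d = 150: σ(150) · d(750/150) = 372 · 2 = 744
  d = 250: σ(250) · d(750/250) = 468 · 2 = 936
  d = 375: σ(375) · d(750/375) = 624 · 2 = 1248
  d = 750: σ(750) · d(750/750) = 1872 · 1 = 1872
Summing: (σ * d)(750) = 16 + 24 + 32 + 72 + 48 + 108 + 144 + 248 + 216 + 372 + 496 + 624 + 744 + 936 + 1248 + 1872 = 7200.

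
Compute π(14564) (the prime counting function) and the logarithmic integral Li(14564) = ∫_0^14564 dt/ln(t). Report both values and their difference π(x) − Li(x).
π(14564) = 1708;  Li(14564) ≈ 1731.21;  π(x) − Li(x) ≈ -23.21.

Direct count of primes ≤ 14564 gives π(14564) = 1708. Numerical evaluation of the logarithmic integral gives Li(14564) ≈ 1731.21. The difference π(x) − Li(x) ≈ -23.21 is typically negative for small/moderate x (Li(x) overestimates), though Littlewood's theorem shows this sign changes infinitely often.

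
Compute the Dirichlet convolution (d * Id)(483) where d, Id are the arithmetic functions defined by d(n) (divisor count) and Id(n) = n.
(d * Id)(483) = 1125

Divisors of 483: [1, 3, 7, 21, 23, 69, 161, 483]. For each d | 483:
  d = 1: d(1) · Id(483/1) = 1 · 483 = 483
  d = 3: d(3) · Id(483/3) = 2 · 161 = 322
  d = 7: d(7) · Id(483/7) = 2 · 69 = 138
  d = 21: d(21) · Id(483/21) = 4 · 23 = 92
  d = 23: d(23) · Id(483/23) = 2 · 21 = 42
  d = 69: d(69) · Id(483/69) = 4 · 7 = 28
  d = 161: d(161) · Id(483/161) = 4 · 3 = 12
  d = 483: d(483) · Id(483/483) = 8 · 1 = 8
Summing: (d * Id)(483) = 483 + 322 + 138 + 92 + 42 + 28 + 12 + 8 = 1125.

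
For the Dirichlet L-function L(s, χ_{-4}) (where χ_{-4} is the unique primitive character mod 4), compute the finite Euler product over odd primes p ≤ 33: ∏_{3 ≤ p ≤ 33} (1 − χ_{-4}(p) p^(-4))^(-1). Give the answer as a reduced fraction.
∏ = 1870816715381797956556539609218365/1891731462842378884815364370202624

The odd primes p ≤ 33 are [3, 5, 7, 11, 13, 17, 19, 23, 29, 31]. For each, χ(p) = 1 if p ≡ 1 mod 4, χ(p) = −1 if p ≡ 3 mod 4. Taking (1 − χ(p)/p^4)^(-1) = p^4/(p^4 − χ(p)): (1 − (-1)/3^4)^(-1) · (1 − (1)/5^4)^(-1) · (1 − (-1)/7^4)^(-1) · (1 − (-1)/11^4)^(-1) · (1 − (1)/13^4)^(-1) · (1 − (1)/17^4)^(-1) · (1 − (-1)/19^4)^(-1) · (1 − (-1)/23^4)^(-1) · (1 − (1)/29^4)^(-1) · (1 − (-1)/31^4)^(-1) = 1870816715381797956556539609218365/1891731462842378884815364370202624.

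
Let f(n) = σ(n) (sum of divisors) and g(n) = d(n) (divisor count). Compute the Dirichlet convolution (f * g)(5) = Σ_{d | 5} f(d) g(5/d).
(σ * d)(5) = 8

Divisors of 5: [1, 5]. For each d | 5:
  d = 1: σ(1) · d(5/1) = 1 · 2 = 2
  d = 5: σ(5) · d(5/5) = 6 · 1 = 6
Summing: (σ * d)(5) = 2 + 6 = 8.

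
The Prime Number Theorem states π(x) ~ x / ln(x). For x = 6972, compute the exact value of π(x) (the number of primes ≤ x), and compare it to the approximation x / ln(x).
π(6972) = 896;  x/ln(x) ≈ 787.83;  relative error ≈ 12.07%.

Directly count primes up to 6972: π(6972) = 896. The PNT approximation gives 6972/ln(6972) ≈ 6972/8.84966 ≈ 787.83. Relative error (π(x) − x/ln(x)) / π(x) ≈ 12.07%; the approximation is known to undercount slightly (Li(x) is a better estimate).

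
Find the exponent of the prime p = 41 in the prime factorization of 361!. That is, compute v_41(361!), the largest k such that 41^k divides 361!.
v_41(361!) = 8

Legendre's formula: v_p(n!) = Σ_{k ≥ 1} ⌊n / p^k⌋. For p = 41, n = 361, the terms are:
  ⌊361/41^1⌋ = ⌊361/41⌋ = 8
(the next term ⌊361/41^2⌋ = 0, terminating the sum). Summing: v_41(361!) = 8 = 8.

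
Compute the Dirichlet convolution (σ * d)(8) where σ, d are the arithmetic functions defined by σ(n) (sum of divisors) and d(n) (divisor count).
(σ * d)(8) = 42

Divisors of 8: [1, 2, 4, 8]. For each d | 8:
  d = 1: σ(1) · d(8/1) = 1 · 4 = 4
  d = 2: σ(2) · d(8/2) = 3 · 3 = 9
  d = 4: σ(4) · d(8/4) = 7 · 2 = 14
  d = 8: σ(8) · d(8/8) = 15 · 1 = 15
Summing: (σ * d)(8) = 4 + 9 + 14 + 15 = 42.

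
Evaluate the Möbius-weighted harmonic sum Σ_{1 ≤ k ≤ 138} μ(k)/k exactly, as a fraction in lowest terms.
Σ μ(k)/k = -555287024704611060265939362206536129932460842882137/72047817630210000485677936198920432067383702541010310

Values of μ(k) for 1 ≤ k ≤ 138: μ(1) = 1, μ(2) = -1, μ(3) = -1, μ(5) = -1, μ(6) = 1, μ(7) = -1, μ(10) = 1, μ(11) = -1, μ(13) = -1, μ(14) = 1, μ(15) = 1, μ(17) = -1, μ(19) = -1, μ(21) = 1, μ(22) = 1, μ(23) = -1, μ(26) = 1, μ(29) = -1, μ(30) = -1, μ(31) = -1, μ(33) = 1, μ(34) = 1, μ(35) = 1, μ(37) = -1, μ(38) = 1, μ(39) = 1, μ(41) = -1, μ(42) = -1, μ(43) = -1, μ(46) = 1, μ(47) = -1, μ(51) = 1, μ(53) = -1, μ(55) = 1, μ(57) = 1, μ(58) = 1, μ(59) = -1, μ(61) = -1, μ(62) = 1, μ(65) = 1, μ(66) = -1, μ(67) = -1, μ(69) = 1, μ(70) = -1, μ(71) = -1, μ(73) = -1, μ(74) = 1, μ(77) = 1, μ(78) = -1, μ(79) = -1, μ(82) = 1, μ(83) = -1, μ(85) = 1, μ(86) = 1, μ(87) = 1, μ(89) = -1, μ(91) = 1, μ(93) = 1, μ(94) = 1, μ(95) = 1, μ(97) = -1, μ(101) = -1, μ(102) = -1, μ(103) = -1, μ(105) = -1, μ(106) = 1, μ(107) = -1, μ(109) = -1, μ(110) = -1, μ(111) = 1, μ(113) = -1, μ(114) = -1, μ(115) = 1, μ(118) = 1, μ(119) = 1, μ(122) = 1, μ(123) = 1, μ(127) = -1, μ(129) = 1, μ(130) = -1, μ(131) = -1, μ(133) = 1, μ(134) = 1, μ(137) = -1, μ(138) = -1, with μ = 0 on non-squarefree integers. Summing μ(k)/k for k where μ(k) ≠ 0 gives -555287024704611060265939362206536129932460842882137/72047817630210000485677936198920432067383702541010310 ≈ -0.0077. (PNT ⟺ this sum → 0 as n → ∞.)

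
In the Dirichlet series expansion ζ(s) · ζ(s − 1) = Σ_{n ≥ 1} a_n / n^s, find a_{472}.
σ(472) = 900

In the product (Σ m^0/m^s)(Σ k / k^s) = Σ (Σ_{d | n} d) / n^s, the coefficient of 1/n^s is σ(n) = Σ_{d | n} d. For n = 472, divisors are [1, 2, 4, 8, 59, 118, 236, 472]; summing: σ(472) = 900.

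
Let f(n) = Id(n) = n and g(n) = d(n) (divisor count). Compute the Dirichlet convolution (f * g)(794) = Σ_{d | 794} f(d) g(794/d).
(Id * d)(794) = 1596

Divisors of 794: [1, 2, 397, 794]. For each d | 794:
  d = 1: Id(1) · d(794/1) = 1 · 4 = 4
  d = 2: Id(2) · d(794/2) = 2 · 2 = 4
  d = 397: Id(397) · d(794/397) = 397 · 2 = 794
  d = 794: Id(794) · d(794/794) = 794 · 1 = 794
Summing: (Id * d)(794) = 4 + 4 + 794 + 794 = 1596.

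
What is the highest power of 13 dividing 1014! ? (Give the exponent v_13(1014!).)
v_13(1014!) = 84

Legendre's formula: v_p(n!) = Σ_{k ≥ 1} ⌊n / p^k⌋. For p = 13, n = 1014, the terms are:
  ⌊1014/13^1⌋ = ⌊1014/13⌋ = 78
  ⌊1014/13^2⌋ = ⌊1014/169⌋ = 6
(the next term ⌊1014/13^3⌋ = 0, terminating the sum). Summing: v_13(1014!) = 78 + 6 = 84.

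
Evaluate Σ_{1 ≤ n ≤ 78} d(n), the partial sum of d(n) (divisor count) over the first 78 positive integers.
Σ_{n ≤ 78} d(n) = 356

Compute d(n) for each 1 ≤ n ≤ 78: d(1) = 1, d(2) = 2, d(3) = 2, d(4) = 3, d(5) = 2, d(6) = 4, d(7) = 2, d(8) = 4, d(9) = 3, d(10) = 4, d(11) = 2, d(12) = 6, d(13) = 2, d(14) = 4, d(15) = 4, d(16) = 5, d(17) = 2, d(18) = 6, d(19) = 2, d(20) = 6, d(21) = 4, d(22) = 4, d(23) = 2, d(24) = 8, d(25) = 3, d(26) = 4, d(27) = 4, d(28) = 6, d(29) = 2, d(30) = 8, d(31) = 2, d(32) = 6, d(33) = 4, d(34) = 4, d(35) = 4, d(36) = 9, d(37) = 2, d(38) = 4, d(39) = 4, d(40) = 8, d(41) = 2, d(42) = 8, d(43) = 2, d(44) = 6, d(45) = 6, d(46) = 4, d(47) = 2, d(48) = 10, d(49) = 3, d(50) = 6, d(51) = 4, d(52) = 6, d(53) = 2, d(54) = 8, d(55) = 4, d(56) = 8, d(57) = 4, d(58) = 4, d(59) = 2, d(60) = 12, d(61) = 2, d(62) = 4, d(63) = 6, d(64) = 7, d(65) = 4, d(66) = 8, d(67) = 2, d(68) = 6, d(69) = 4, d(70) = 8, d(71) = 2, d(72) = 12, d(73) = 2, d(74) = 4, d(75) = 6, d(76) = 6, d(77) = 4, d(78) = 8. Summing all 78 values: 356. (Dirichlet's divisor formula: Σ_{n ≤ x} d(n) = x ln(x) + (2γ − 1) x + O(√x). For x = 78, the asymptotic estimate is ≈ 351.87.)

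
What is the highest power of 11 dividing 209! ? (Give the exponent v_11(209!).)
v_11(209!) = 20

Legendre's formula: v_p(n!) = Σ_{k ≥ 1} ⌊n / p^k⌋. For p = 11, n = 209, the terms are:
  ⌊209/11^1⌋ = ⌊209/11⌋ = 19
  ⌊209/11^2⌋ = ⌊209/121⌋ = 1
(the next term ⌊209/11^3⌋ = 0, terminating the sum). Summing: v_11(209!) = 19 + 1 = 20.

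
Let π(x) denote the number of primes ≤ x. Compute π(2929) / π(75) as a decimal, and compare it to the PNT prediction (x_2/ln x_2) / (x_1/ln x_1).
π(2929)/π(75) = 423/21 ≈ 20.1429;  PNT prediction ≈ 21.1230.

π(75) = 21 and π(2929) = 423, so π(2929)/π(75) ≈ 20.1429. The PNT-predicted ratio is (2929/ln(2929)) / (75/ln(75)) ≈ 21.1230. The two agree to within a few percent, as expected.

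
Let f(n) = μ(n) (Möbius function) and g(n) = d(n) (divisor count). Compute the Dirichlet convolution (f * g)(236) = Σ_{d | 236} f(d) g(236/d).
(μ * d)(236) = 1

Divisors of 236: [1, 2, 4, 59, 118, 236]. For each d | 236:
  d = 1: μ(1) · d(236/1) = 1 · 6 = 6
  d = 2: μ(2) · d(236/2) = -1 · 4 = -4
  d = 4: μ(4) · d(236/4) = 0 · 2 = 0
  d = 59: μ(59) · d(236/59) = -1 · 3 = -3
  d = 118: μ(118) · d(236/118) = 1 · 2 = 2
  d = 236: μ(236) · d(236/236) = 0 · 1 = 0
Summing: (μ * d)(236) = 6 + -4 + 0 + -3 + 2 + 0 = 1.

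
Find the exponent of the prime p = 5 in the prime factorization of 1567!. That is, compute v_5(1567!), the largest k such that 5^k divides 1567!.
v_5(1567!) = 389

Legendre's formula: v_p(n!) = Σ_{k ≥ 1} ⌊n / p^k⌋. For p = 5, n = 1567, the terms are:
  ⌊1567/5^1⌋ = ⌊1567/5⌋ = 313
  ⌊1567/5^2⌋ = ⌊1567/25⌋ = 62
  ⌊1567/5^3⌋ = ⌊1567/125⌋ = 12
  ⌊1567/5^4⌋ = ⌊1567/625⌋ = 2
(the next term ⌊1567/5^5⌋ = 0, terminating the sum). Summing: v_5(1567!) = 313 + 62 + 12 + 2 = 389.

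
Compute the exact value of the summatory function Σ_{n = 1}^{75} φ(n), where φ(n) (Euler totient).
Σ_{n ≤ 75} φ(n) = 1736

Compute φ(n) for each 1 ≤ n ≤ 75: φ(1) = 1, φ(2) = 1, φ(3) = 2, φ(4) = 2, φ(5) = 4, φ(6) = 2, φ(7) = 6, φ(8) = 4, φ(9) = 6, φ(10) = 4, φ(11) = 10, φ(12) = 4, φ(13) = 12, φ(14) = 6, φ(15) = 8, φ(16) = 8, φ(17) = 16, φ(18) = 6, φ(19) = 18, φ(20) = 8, φ(21) = 12, φ(22) = 10, φ(23) = 22, φ(24) = 8, φ(25) = 20, φ(26) = 12, φ(27) = 18, φ(28) = 12, φ(29) = 28, φ(30) = 8, φ(31) = 30, φ(32) = 16, φ(33) = 20, φ(34) = 16, φ(35) = 24, φ(36) = 12, φ(37) = 36, φ(38) = 18, φ(39) = 24, φ(40) = 16, φ(41) = 40, φ(42) = 12, φ(43) = 42, φ(44) = 20, φ(45) = 24, φ(46) = 22, φ(47) = 46, φ(48) = 16, φ(49) = 42, φ(50) = 20, φ(51) = 32, φ(52) = 24, φ(53) = 52, φ(54) = 18, φ(55) = 40, φ(56) = 24, φ(57) = 36, φ(58) = 28, φ(59) = 58, φ(60) = 16, φ(61) = 60, φ(62) = 30, φ(63) = 36, φ(64) = 32, φ(65) = 48, φ(66) = 20, φ(67) = 66, φ(68) = 32, φ(69) = 44, φ(70) = 24, φ(71) = 70, φ(72) = 24, φ(73) = 72, φ(74) = 36, φ(75) = 40. Summing all 75 values: 1736. (Average order: Σ_{n ≤ x} φ(n) ~ (3/π²) x². For x = 75, (3/π²)·75² ≈ 1709.79.)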